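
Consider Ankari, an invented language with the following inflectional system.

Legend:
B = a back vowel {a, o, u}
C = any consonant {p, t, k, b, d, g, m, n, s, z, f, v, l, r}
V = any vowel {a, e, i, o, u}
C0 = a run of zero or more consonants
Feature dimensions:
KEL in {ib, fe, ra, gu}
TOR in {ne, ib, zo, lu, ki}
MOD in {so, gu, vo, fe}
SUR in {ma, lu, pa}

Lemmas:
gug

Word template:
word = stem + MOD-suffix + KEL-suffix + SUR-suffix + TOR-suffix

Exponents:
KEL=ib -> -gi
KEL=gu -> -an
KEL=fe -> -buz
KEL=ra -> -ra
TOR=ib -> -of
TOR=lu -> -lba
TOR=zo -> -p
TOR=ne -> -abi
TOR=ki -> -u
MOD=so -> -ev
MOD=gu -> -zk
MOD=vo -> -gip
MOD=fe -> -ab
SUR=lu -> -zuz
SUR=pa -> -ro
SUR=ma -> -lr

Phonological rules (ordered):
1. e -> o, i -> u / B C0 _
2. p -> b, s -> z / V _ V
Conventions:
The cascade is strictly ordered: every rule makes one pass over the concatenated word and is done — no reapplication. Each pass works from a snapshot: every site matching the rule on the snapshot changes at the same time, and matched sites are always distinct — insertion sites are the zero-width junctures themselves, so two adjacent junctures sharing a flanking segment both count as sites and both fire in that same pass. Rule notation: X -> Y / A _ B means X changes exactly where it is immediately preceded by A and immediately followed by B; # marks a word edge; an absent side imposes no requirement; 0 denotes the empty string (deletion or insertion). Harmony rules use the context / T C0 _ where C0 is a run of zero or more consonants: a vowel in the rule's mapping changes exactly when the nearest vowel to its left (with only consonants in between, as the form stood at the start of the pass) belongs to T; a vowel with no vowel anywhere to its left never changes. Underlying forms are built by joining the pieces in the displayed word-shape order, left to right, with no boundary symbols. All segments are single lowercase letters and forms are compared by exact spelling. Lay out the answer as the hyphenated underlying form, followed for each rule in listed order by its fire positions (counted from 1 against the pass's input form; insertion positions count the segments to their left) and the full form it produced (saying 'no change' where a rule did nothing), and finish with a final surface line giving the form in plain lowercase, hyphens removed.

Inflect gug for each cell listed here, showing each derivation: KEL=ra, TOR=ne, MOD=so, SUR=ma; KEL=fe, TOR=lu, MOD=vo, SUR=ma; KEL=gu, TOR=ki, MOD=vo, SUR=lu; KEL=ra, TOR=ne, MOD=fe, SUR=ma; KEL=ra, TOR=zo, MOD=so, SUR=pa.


cell KEL=ra, TOR=ne, MOD=so, SUR=ma:
underlying: gug-ev-ra-lr-abi
1. e -> o, i -> u / B C0 _: fires at position(s) 4, 12: gugovralrabu
2. p -> b, s -> z / V _ V: no change
surface: gugovralrabu

cell KEL=fe, TOR=lu, MOD=vo, SUR=ma:
underlying: gug-gip-buz-lr-lba
1. e -> o, i -> u / B C0 _: fires at position(s) 5: guggupbuzlrlba
2. p -> b, s -> z / V _ V: no change
surface: guggupbuzlrlba

cell KEL=gu, TOR=ki, MOD=vo, SUR=lu:
underlying: gug-gip-an-zuz-u
1. e -> o, i -> u / B C0 _: fires at position(s) 5: guggupanzuzu
2. p -> b, s -> z / V _ V: fires at position(s) 6: guggubanzuzu
surface: guggubanzuzu

cell KEL=ra, TOR=ne, MOD=fe, SUR=ma:
underlying: gug-ab-ra-lr-abi
1. e -> o, i -> u / B C0 _: fires at position(s) 12: gugabralrabu
2. p -> b, s -> z / V _ V: no change
surface: gugabralrabu

cell KEL=ra, TOR=zo, MOD=so, SUR=pa:
underlying: gug-ev-ra-ro-p
1. e -> o, i -> u / B C0 _: fires at position(s) 4: gugovrarop
2. p -> b, s -> z / V _ V: no change
surface: gugovrarop


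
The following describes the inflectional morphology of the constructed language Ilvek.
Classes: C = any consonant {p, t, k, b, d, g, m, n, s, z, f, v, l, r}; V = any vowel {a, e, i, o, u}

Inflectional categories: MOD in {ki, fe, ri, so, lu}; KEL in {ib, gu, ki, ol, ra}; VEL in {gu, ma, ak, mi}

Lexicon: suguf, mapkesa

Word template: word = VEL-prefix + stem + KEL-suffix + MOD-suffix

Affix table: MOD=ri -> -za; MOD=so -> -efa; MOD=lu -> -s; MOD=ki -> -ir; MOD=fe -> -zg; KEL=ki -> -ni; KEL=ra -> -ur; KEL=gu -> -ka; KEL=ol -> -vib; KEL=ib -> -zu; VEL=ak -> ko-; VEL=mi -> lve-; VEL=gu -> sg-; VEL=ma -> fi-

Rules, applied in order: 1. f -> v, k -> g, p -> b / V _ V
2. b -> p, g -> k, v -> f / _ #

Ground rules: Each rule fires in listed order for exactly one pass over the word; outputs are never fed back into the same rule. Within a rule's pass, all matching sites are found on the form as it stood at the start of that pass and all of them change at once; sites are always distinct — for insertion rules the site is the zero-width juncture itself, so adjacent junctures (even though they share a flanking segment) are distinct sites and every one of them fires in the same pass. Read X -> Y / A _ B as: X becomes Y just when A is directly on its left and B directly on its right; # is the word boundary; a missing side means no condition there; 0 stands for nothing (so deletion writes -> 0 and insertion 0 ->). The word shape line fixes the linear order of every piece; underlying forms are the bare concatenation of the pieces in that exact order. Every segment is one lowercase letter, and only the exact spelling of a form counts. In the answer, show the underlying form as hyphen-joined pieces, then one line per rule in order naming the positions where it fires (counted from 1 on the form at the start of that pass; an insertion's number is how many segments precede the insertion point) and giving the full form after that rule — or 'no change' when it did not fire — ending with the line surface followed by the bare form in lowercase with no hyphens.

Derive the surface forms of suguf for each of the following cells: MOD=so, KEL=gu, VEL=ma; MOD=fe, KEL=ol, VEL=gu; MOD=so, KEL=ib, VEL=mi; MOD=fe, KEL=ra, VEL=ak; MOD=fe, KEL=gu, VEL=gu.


cell MOD=so, KEL=gu, VEL=ma:
underlying: fi-suguf-ka-efa
1. f -> v, k -> g, p -> b / V _ V: fires at position(s) 11: fisugufkaeva
2. b -> p, g -> k, v -> f / _ #: no change
surface: fisugufkaeva

cell MOD=fe, KEL=ol, VEL=gu:
underlying: sg-suguf-vib-zg
1. f -> v, k -> g, p -> b / V _ V: no change
2. b -> p, g -> k, v -> f / _ #: fires at position(s) 12: sgsugufvibzk
surface: sgsugufvibzk

cell MOD=so, KEL=ib, VEL=mi:
underlying: lve-suguf-zu-efa
1. f -> v, k -> g, p -> b / V _ V: fires at position(s) 12: lvesugufzueva
2. b -> p, g -> k, v -> f / _ #: no change
surface: lvesugufzueva

cell MOD=fe, KEL=ra, VEL=ak:
underlying: ko-suguf-ur-zg
1. f -> v, k -> g, p -> b / V _ V: fires at position(s) 7: kosuguvurzg
2. b -> p, g -> k, v -> f / _ #: fires at position(s) 11: kosuguvurzk
surface: kosuguvurzk

cell MOD=fe, KEL=gu, VEL=gu:
underlying: sg-suguf-ka-zg
1. f -> v, k -> g, p -> b / V _ V: no change
2. b -> p, g -> k, v -> f / _ #: fires at position(s) 11: sgsugufkazk
surface: sgsugufkazk


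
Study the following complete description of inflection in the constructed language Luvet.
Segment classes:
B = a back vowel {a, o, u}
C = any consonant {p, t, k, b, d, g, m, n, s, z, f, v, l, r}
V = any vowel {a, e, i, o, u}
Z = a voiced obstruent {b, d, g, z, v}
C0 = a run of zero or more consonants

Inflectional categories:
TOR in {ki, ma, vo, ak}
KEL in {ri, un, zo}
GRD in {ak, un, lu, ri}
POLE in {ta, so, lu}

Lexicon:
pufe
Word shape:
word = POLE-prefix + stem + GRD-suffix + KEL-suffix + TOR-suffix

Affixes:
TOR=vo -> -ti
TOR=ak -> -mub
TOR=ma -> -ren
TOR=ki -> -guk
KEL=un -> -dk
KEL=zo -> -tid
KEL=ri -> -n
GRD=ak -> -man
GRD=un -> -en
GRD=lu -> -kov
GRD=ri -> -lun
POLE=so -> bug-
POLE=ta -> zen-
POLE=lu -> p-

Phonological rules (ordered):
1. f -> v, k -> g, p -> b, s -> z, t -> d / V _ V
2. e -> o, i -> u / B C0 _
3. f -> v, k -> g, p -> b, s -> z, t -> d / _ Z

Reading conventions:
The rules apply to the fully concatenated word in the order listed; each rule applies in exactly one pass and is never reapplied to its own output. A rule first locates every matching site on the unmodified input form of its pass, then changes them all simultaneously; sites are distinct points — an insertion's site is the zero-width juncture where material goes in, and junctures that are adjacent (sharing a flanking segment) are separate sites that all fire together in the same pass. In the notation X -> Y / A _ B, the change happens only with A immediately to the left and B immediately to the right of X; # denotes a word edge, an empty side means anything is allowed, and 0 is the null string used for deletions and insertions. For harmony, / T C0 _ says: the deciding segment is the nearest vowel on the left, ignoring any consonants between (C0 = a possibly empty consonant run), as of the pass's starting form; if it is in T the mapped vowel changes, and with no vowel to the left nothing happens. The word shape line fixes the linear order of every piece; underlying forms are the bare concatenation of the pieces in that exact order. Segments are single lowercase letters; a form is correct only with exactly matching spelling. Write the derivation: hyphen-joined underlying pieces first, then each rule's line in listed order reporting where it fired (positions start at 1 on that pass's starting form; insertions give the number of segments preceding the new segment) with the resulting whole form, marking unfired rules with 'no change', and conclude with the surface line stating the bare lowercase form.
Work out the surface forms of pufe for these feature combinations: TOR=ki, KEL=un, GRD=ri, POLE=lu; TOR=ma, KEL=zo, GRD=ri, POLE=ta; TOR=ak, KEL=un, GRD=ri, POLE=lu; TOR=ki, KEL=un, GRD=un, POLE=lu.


cell TOR=ki, KEL=un, GRD=ri, POLE=lu:
underlying: p-pufe-lun-dk-guk
1. f -> v, k -> g, p -> b, s -> z, t -> d / V _ V: fires at position(s) 4: ppuvelundkguk
2. e -> o, i -> u / B C0 _: fires at position(s) 5: ppuvolundkguk
3. f -> v, k -> g, p -> b, s -> z, t -> d / _ Z: fires at position(s) 10: ppuvolundgguk
surface: ppuvolundgguk

cell TOR=ma, KEL=zo, GRD=ri, POLE=ta:
underlying: zen-pufe-lun-tid-ren
1. f -> v, k -> g, p -> b, s -> z, t -> d / V _ V: fires at position(s) 6: zenpuveluntidren
2. e -> o, i -> u / B C0 _: fires at position(s) 7, 12: zenpuvoluntudren
3. f -> v, k -> g, p -> b, s -> z, t -> d / _ Z: no change
surface: zenpuvoluntudren

cell TOR=ak, KEL=un, GRD=ri, POLE=lu:
underlying: p-pufe-lun-dk-mub
1. f -> v, k -> g, p -> b, s -> z, t -> d / V _ V: fires at position(s) 4: ppuvelundkmub
2. e -> o, i -> u / B C0 _: fires at position(s) 5: ppuvolundkmub
3. f -> v, k -> g, p -> b, s -> z, t -> d / _ Z: no change
surface: ppuvolundkmub

cell TOR=ki, KEL=un, GRD=un, POLE=lu:
underlying: p-pufe-en-dk-guk
1. f -> v, k -> g, p -> b, s -> z, t -> d / V _ V: fires at position(s) 4: ppuveendkguk
2. e -> o, i -> u / B C0 _: fires at position(s) 5: ppuvoendkguk
3. f -> v, k -> g, p -> b, s -> z, t -> d / _ Z: fires at position(s) 9: ppuvoendgguk
surface: ppuvoendgguk


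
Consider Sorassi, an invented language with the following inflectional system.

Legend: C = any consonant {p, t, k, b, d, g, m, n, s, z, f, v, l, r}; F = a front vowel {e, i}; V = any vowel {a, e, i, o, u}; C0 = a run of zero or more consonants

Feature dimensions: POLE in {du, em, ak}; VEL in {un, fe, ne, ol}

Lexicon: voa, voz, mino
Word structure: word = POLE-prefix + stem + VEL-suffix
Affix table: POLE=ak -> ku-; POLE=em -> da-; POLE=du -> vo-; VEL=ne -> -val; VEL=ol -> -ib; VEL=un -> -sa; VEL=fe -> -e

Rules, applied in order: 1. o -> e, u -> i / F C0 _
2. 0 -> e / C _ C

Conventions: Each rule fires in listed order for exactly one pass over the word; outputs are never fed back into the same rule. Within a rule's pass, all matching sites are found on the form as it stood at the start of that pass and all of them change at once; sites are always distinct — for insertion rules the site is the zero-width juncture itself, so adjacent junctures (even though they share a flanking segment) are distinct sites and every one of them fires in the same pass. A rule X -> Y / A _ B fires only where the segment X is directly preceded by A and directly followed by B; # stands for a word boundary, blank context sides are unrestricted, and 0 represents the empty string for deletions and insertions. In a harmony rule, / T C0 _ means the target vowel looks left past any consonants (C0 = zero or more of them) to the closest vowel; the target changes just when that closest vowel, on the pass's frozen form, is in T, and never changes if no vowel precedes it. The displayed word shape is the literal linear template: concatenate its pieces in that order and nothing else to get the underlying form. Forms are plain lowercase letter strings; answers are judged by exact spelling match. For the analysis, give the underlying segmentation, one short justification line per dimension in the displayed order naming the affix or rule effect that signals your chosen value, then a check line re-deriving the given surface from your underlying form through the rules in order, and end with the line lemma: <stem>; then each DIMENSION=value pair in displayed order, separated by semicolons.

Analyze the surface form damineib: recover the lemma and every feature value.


underlying: da-mino-ib
POLE=em - signalled by the affix da-
VEL=ol - signalled by the affix -ib
check: daminoib -> damineib -> damineib
lemma: mino; POLE=em; VEL=ol


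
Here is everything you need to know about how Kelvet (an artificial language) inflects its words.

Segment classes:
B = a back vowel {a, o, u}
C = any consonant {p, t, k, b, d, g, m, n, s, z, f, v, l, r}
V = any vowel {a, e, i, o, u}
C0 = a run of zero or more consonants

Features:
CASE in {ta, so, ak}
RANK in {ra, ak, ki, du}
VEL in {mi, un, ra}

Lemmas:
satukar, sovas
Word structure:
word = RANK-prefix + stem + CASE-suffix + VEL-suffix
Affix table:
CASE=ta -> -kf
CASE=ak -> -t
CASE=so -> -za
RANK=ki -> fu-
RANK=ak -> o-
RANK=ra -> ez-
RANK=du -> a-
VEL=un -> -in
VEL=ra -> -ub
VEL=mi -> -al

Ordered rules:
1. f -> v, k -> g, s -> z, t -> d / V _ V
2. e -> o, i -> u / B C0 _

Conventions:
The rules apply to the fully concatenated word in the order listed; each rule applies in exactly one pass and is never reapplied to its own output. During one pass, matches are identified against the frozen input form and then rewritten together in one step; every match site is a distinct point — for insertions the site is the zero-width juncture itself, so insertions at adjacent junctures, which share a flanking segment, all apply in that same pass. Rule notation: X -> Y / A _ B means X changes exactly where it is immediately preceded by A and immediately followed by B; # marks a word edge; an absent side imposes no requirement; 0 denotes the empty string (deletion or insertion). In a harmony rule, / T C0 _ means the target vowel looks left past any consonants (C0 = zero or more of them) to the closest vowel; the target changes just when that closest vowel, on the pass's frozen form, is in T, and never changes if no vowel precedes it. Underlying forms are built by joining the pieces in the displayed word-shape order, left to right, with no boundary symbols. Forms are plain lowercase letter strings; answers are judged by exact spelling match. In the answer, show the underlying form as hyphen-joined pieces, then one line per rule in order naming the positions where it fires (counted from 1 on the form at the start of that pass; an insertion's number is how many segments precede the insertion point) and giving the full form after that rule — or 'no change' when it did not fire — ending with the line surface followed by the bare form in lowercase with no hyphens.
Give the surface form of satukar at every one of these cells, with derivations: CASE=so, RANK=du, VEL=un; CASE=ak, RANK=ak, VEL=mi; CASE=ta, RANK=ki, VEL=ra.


cell CASE=so, RANK=du, VEL=un:
underlying: a-satukar-za-in
1. f -> v, k -> g, s -> z, t -> d / V _ V: fires at position(s) 2, 4, 6: azadugarzain
2. e -> o, i -> u / B C0 _: fires at position(s) 11: azadugarzaun
surface: azadugarzaun

cell CASE=ak, RANK=ak, VEL=mi:
underlying: o-satukar-t-al
1. f -> v, k -> g, s -> z, t -> d / V _ V: fires at position(s) 2, 4, 6: ozadugartal
2. e -> o, i -> u / B C0 _: no change
surface: ozadugartal

cell CASE=ta, RANK=ki, VEL=ra:
underlying: fu-satukar-kf-ub
1. f -> v, k -> g, s -> z, t -> d / V _ V: fires at position(s) 3, 5, 7: fuzadugarkfub
2. e -> o, i -> u / B C0 _: no change
surface: fuzadugarkfub


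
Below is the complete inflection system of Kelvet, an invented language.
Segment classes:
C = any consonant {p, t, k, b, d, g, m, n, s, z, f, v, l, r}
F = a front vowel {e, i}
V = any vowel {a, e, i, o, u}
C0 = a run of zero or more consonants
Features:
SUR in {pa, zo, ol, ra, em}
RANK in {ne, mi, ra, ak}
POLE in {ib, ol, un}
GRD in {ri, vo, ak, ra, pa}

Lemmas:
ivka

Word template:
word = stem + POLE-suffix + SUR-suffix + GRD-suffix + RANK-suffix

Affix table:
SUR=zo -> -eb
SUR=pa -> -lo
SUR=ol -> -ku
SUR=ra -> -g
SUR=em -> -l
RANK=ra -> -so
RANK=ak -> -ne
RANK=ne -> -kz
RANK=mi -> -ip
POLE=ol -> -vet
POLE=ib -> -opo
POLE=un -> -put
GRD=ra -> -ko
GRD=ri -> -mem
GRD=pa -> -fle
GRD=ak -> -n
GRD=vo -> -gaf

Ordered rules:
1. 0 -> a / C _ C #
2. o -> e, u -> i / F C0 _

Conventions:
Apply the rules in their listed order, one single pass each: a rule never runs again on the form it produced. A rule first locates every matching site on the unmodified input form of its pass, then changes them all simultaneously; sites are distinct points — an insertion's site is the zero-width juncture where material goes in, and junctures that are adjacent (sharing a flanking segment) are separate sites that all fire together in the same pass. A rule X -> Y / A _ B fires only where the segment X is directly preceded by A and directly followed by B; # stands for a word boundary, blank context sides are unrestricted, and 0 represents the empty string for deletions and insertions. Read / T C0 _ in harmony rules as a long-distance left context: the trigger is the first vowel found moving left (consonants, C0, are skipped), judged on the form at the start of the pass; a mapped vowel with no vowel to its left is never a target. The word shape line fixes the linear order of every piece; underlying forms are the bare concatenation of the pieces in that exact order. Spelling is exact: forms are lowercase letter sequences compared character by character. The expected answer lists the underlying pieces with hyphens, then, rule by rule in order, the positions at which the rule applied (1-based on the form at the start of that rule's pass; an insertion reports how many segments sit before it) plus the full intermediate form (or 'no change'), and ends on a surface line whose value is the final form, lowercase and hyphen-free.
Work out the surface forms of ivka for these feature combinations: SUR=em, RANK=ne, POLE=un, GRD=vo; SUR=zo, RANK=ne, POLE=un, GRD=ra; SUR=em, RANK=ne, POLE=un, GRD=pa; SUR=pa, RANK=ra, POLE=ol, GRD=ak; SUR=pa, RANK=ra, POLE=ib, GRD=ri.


cell SUR=em, RANK=ne, POLE=un, GRD=vo:
underlying: ivka-put-l-gaf-kz
1. 0 -> a / C _ C #: inserts after position(s) 12: ivkaputlgafkaz
2. o -> e, u -> i / F C0 _: no change
surface: ivkaputlgafkaz

cell SUR=zo, RANK=ne, POLE=un, GRD=ra:
underlying: ivka-put-eb-ko-kz
1. 0 -> a / C _ C #: inserts after position(s) 12: ivkaputebkokaz
2. o -> e, u -> i / F C0 _: fires at position(s) 11: ivkaputebkekaz
surface: ivkaputebkekaz

cell SUR=em, RANK=ne, POLE=un, GRD=pa:
underlying: ivka-put-l-fle-kz
1. 0 -> a / C _ C #: inserts after position(s) 12: ivkaputlflekaz
2. o -> e, u -> i / F C0 _: no change
surface: ivkaputlflekaz

cell SUR=pa, RANK=ra, POLE=ol, GRD=ak:
underlying: ivka-vet-lo-n-so
1. 0 -> a / C _ C #: no change
2. o -> e, u -> i / F C0 _: fires at position(s) 9: ivkavetlenso
surface: ivkavetlenso

cell SUR=pa, RANK=ra, POLE=ib, GRD=ri:
underlying: ivka-opo-lo-mem-so
1. 0 -> a / C _ C #: no change
2. o -> e, u -> i / F C0 _: fires at position(s) 14: ivkaopolomemse
surface: ivkaopolomemse


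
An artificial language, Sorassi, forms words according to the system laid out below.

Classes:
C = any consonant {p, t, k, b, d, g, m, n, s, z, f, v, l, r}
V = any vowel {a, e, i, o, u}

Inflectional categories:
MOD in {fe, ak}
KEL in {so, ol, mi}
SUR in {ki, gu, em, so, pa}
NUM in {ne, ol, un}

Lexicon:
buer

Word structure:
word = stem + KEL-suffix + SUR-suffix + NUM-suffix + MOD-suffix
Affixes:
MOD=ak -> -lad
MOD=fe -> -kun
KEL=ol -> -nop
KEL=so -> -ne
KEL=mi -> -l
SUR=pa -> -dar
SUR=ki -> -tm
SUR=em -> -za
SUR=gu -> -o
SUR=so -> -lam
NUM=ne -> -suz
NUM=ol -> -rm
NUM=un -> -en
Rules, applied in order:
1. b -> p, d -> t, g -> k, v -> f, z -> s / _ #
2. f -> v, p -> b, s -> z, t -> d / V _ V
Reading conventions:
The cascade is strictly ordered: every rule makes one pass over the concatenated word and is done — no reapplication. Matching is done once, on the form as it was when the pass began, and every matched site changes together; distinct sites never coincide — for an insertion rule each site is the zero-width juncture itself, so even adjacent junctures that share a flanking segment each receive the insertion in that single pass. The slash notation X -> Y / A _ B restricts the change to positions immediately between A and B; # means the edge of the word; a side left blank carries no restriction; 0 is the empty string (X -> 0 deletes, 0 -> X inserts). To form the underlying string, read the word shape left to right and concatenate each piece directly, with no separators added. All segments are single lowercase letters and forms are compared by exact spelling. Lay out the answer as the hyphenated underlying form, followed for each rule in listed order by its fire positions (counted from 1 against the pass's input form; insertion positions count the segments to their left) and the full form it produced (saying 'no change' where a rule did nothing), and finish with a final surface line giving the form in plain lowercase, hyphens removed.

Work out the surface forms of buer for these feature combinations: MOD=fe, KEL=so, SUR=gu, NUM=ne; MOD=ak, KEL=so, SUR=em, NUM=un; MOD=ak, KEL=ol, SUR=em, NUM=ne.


cell MOD=fe, KEL=so, SUR=gu, NUM=ne:
underlying: buer-ne-o-suz-kun
1. b -> p, d -> t, g -> k, v -> f, z -> s / _ #: no change
2. f -> v, p -> b, s -> z, t -> d / V _ V: fires at position(s) 8: buerneozuzkun
surface: buerneozuzkun

cell MOD=ak, KEL=so, SUR=em, NUM=un:
underlying: buer-ne-za-en-lad
1. b -> p, d -> t, g -> k, v -> f, z -> s / _ #: fires at position(s) 13: buernezaenlat
2. f -> v, p -> b, s -> z, t -> d / V _ V: no change
surface: buernezaenlat

cell MOD=ak, KEL=ol, SUR=em, NUM=ne:
underlying: buer-nop-za-suz-lad
1. b -> p, d -> t, g -> k, v -> f, z -> s / _ #: fires at position(s) 15: buernopzasuzlat
2. f -> v, p -> b, s -> z, t -> d / V _ V: fires at position(s) 10: buernopzazuzlat
surface: buernopzazuzlat


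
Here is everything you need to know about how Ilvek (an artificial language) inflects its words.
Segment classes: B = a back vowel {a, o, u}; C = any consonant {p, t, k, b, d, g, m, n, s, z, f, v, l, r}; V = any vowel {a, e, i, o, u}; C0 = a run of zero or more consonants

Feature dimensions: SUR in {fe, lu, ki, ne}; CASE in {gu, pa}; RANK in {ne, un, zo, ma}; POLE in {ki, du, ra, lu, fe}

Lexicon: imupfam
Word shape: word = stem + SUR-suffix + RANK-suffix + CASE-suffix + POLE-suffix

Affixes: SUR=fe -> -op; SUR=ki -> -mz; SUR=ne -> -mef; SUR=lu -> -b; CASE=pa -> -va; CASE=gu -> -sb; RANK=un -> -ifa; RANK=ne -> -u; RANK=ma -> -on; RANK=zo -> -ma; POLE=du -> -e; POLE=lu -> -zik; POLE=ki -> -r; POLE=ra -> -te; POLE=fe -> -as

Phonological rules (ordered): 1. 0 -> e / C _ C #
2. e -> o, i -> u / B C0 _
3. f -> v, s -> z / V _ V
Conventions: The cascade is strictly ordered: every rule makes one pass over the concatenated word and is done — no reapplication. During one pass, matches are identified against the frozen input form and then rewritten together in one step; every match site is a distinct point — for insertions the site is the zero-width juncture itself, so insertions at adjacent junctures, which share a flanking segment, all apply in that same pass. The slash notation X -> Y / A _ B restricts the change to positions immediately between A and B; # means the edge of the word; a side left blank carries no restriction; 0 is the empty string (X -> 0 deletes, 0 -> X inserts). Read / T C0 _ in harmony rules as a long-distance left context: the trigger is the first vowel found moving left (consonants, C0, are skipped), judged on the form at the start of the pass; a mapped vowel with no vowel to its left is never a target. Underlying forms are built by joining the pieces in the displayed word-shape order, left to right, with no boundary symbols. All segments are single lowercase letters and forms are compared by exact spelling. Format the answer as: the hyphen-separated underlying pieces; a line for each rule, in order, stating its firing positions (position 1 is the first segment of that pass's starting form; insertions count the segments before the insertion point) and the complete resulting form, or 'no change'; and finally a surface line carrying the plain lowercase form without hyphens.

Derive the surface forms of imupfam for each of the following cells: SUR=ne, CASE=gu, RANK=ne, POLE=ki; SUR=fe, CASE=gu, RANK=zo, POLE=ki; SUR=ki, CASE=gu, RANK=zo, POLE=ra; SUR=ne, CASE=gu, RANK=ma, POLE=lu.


cell SUR=ne, CASE=gu, RANK=ne, POLE=ki:
underlying: imupfam-mef-u-sb-r
1. 0 -> e / C _ C #: inserts after position(s) 13: imupfammefusber
2. e -> o, i -> u / B C0 _: fires at position(s) 9, 14: imupfammofusbor
3. f -> v, s -> z / V _ V: fires at position(s) 10: imupfammovusbor
surface: imupfammovusbor

cell SUR=fe, CASE=gu, RANK=zo, POLE=ki:
underlying: imupfam-op-ma-sb-r
1. 0 -> e / C _ C #: inserts after position(s) 13: imupfamopmasber
2. e -> o, i -> u / B C0 _: fires at position(s) 14: imupfamopmasbor
3. f -> v, s -> z / V _ V: no change
surface: imupfamopmasbor

cell SUR=ki, CASE=gu, RANK=zo, POLE=ra:
underlying: imupfam-mz-ma-sb-te
1. 0 -> e / C _ C #: no change
2. e -> o, i -> u / B C0 _: fires at position(s) 15: imupfammzmasbto
3. f -> v, s -> z / V _ V: no change
surface: imupfammzmasbto

cell SUR=ne, CASE=gu, RANK=ma, POLE=lu:
underlying: imupfam-mef-on-sb-zik
1. 0 -> e / C _ C #: no change
2. e -> o, i -> u / B C0 _: fires at position(s) 9, 16: imupfammofonsbzuk
3. f -> v, s -> z / V _ V: fires at position(s) 10: imupfammovonsbzuk
surface: imupfammovonsbzuk


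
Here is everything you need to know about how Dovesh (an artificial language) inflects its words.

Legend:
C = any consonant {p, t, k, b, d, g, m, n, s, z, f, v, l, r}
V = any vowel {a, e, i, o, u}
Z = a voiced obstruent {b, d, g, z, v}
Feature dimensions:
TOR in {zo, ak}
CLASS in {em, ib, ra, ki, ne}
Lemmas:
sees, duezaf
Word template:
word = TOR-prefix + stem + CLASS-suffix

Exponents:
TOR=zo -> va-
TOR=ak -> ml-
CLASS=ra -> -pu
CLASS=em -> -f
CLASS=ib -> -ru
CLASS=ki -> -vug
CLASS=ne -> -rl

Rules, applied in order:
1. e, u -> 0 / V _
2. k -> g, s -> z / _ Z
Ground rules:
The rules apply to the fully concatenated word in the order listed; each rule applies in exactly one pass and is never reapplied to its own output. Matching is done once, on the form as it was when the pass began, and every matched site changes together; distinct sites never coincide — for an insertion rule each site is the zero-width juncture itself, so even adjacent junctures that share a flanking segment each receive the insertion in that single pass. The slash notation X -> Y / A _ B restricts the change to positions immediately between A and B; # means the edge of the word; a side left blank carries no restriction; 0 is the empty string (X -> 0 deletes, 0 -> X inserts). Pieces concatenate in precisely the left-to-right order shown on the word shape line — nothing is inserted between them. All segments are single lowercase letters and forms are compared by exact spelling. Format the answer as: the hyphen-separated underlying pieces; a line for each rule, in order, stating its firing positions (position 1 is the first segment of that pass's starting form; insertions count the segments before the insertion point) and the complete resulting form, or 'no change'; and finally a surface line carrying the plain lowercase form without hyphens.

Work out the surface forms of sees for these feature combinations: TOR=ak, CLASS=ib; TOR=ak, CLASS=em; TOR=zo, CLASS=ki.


cell TOR=ak, CLASS=ib:
underlying: ml-sees-ru
1. e, u -> 0 / V _: fires at position(s) 5: mlsesru
2. k -> g, s -> z / _ Z: no change
surface: mlsesru

cell TOR=ak, CLASS=em:
underlying: ml-sees-f
1. e, u -> 0 / V _: fires at position(s) 5: mlsesf
2. k -> g, s -> z / _ Z: no change
surface: mlsesf

cell TOR=zo, CLASS=ki:
underlying: va-sees-vug
1. e, u -> 0 / V _: fires at position(s) 5: vasesvug
2. k -> g, s -> z / _ Z: fires at position(s) 5: vasezvug
surface: vasezvug


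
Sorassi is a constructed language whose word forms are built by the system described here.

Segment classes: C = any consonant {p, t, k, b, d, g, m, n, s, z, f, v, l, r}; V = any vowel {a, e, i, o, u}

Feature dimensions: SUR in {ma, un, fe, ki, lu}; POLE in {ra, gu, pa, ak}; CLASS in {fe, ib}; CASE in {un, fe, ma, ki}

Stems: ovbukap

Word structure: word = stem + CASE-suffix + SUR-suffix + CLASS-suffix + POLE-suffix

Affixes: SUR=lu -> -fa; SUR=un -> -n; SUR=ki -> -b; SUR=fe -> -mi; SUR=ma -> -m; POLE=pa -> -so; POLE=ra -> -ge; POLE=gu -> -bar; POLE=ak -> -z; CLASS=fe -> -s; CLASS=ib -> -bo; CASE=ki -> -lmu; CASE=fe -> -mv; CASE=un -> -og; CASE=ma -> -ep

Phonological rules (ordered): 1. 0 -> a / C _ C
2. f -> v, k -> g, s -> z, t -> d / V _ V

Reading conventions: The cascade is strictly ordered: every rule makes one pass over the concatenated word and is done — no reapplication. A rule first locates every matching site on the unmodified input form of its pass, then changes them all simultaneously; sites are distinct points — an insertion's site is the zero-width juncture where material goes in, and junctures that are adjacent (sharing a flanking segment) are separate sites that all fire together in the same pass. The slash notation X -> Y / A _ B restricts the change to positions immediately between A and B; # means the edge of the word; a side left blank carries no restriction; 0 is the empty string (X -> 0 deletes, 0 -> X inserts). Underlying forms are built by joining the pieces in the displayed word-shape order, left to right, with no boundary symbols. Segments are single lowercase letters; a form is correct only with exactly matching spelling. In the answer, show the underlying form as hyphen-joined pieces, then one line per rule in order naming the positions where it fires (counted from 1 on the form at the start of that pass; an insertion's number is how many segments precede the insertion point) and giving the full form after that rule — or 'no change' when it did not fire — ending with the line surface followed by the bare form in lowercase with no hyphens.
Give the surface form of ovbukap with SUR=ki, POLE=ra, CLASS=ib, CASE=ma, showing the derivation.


underlying: ovbukap-ep-b-bo-ge
1. 0 -> a / C _ C: inserts after position(s) 2, 9, 10: ovabukapepababoge
2. f -> v, k -> g, s -> z, t -> d / V _ V: fires at position(s) 6: ovabugapepababoge
surface: ovabugapepababoge


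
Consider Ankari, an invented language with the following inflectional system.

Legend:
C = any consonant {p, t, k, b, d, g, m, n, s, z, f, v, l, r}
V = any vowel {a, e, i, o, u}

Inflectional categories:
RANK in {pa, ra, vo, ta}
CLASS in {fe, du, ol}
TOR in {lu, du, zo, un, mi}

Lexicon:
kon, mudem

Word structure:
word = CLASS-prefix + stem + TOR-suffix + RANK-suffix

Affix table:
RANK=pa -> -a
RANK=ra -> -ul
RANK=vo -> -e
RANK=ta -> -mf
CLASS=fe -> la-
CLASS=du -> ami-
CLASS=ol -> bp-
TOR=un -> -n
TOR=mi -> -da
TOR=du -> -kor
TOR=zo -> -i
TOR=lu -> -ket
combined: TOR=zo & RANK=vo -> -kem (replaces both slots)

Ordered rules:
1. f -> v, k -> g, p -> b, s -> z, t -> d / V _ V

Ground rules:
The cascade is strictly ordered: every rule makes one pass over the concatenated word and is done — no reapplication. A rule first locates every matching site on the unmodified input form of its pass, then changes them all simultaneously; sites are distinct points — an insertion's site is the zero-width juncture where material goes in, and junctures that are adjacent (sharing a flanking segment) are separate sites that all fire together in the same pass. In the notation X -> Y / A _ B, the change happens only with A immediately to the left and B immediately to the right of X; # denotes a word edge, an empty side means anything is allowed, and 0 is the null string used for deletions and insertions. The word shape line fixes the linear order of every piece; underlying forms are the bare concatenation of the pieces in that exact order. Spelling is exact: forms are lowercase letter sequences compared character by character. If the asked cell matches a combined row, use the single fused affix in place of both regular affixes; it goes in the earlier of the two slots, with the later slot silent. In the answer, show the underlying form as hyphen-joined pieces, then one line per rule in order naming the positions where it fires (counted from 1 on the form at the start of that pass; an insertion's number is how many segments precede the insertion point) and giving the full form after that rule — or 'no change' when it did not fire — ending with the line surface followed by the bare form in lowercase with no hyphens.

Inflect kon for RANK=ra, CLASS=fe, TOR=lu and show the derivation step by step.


underlying: la-kon-ket-ul
1. f -> v, k -> g, p -> b, s -> z, t -> d / V _ V: fires at position(s) 3, 8: lagonkedul
surface: lagonkedul


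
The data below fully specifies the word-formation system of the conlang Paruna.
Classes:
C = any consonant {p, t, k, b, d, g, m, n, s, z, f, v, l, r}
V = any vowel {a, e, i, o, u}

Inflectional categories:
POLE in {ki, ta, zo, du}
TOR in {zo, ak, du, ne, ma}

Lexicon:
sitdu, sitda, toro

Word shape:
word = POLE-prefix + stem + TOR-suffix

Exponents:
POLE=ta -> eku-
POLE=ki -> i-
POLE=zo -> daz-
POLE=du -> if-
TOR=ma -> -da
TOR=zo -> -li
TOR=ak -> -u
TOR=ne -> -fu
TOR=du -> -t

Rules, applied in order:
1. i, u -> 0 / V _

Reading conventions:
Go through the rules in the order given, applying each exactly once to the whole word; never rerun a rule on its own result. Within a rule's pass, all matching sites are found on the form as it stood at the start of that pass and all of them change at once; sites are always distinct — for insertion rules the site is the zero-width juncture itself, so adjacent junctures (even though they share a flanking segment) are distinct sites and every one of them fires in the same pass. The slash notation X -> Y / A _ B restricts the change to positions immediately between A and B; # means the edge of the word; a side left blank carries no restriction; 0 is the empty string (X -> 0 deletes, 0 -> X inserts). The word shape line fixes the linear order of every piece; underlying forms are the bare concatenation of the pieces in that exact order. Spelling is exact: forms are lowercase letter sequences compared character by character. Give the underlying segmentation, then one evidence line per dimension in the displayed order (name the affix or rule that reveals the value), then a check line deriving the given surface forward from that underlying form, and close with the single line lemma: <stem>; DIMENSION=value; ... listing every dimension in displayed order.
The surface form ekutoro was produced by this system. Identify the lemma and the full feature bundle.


underlying: eku-toro-u
POLE=ta - signalled by the affix eku-
TOR=ak - signalled by the affix -u
check: ekutorou -> ekutoro
lemma: toro; POLE=ta; TOR=ak


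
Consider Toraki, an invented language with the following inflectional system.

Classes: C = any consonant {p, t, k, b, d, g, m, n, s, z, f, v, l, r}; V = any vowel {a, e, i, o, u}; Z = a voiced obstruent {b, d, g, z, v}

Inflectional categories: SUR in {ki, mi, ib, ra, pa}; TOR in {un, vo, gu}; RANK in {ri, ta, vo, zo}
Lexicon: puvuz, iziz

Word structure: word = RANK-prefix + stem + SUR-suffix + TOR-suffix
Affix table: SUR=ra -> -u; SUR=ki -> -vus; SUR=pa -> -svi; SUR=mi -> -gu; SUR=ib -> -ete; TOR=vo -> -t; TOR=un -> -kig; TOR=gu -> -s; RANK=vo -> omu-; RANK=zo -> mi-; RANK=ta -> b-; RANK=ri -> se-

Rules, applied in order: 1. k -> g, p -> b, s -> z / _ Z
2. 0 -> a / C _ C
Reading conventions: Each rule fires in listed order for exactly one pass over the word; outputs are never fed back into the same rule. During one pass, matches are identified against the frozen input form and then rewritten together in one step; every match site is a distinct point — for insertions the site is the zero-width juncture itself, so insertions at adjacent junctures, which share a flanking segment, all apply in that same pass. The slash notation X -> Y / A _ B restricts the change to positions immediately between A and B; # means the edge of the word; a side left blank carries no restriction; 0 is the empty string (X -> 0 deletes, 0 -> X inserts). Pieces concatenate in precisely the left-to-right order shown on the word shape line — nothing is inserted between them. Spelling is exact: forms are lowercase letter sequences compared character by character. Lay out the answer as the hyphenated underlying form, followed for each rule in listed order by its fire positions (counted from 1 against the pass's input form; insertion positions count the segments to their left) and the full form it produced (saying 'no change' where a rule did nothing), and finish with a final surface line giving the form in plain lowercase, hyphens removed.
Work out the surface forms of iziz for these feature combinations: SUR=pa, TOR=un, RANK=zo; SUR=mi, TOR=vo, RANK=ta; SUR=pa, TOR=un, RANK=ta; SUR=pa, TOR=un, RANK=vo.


cell SUR=pa, TOR=un, RANK=zo:
underlying: mi-iziz-svi-kig
1. k -> g, p -> b, s -> z / _ Z: fires at position(s) 7: miizizzvikig
2. 0 -> a / C _ C: inserts after position(s) 6, 7: miizizazavikig
surface: miizizazavikig

cell SUR=mi, TOR=vo, RANK=ta:
underlying: b-iziz-gu-t
1. k -> g, p -> b, s -> z / _ Z: no change
2. 0 -> a / C _ C: inserts after position(s) 5: bizizagut
surface: bizizagut

cell SUR=pa, TOR=un, RANK=ta:
underlying: b-iziz-svi-kig
1. k -> g, p -> b, s -> z / _ Z: fires at position(s) 6: bizizzvikig
2. 0 -> a / C _ C: inserts after position(s) 5, 6: bizizazavikig
surface: bizizazavikig

cell SUR=pa, TOR=un, RANK=vo:
underlying: omu-iziz-svi-kig
1. k -> g, p -> b, s -> z / _ Z: fires at position(s) 8: omuizizzvikig
2. 0 -> a / C _ C: inserts after position(s) 7, 8: omuizizazavikig
surface: omuizizazavikig


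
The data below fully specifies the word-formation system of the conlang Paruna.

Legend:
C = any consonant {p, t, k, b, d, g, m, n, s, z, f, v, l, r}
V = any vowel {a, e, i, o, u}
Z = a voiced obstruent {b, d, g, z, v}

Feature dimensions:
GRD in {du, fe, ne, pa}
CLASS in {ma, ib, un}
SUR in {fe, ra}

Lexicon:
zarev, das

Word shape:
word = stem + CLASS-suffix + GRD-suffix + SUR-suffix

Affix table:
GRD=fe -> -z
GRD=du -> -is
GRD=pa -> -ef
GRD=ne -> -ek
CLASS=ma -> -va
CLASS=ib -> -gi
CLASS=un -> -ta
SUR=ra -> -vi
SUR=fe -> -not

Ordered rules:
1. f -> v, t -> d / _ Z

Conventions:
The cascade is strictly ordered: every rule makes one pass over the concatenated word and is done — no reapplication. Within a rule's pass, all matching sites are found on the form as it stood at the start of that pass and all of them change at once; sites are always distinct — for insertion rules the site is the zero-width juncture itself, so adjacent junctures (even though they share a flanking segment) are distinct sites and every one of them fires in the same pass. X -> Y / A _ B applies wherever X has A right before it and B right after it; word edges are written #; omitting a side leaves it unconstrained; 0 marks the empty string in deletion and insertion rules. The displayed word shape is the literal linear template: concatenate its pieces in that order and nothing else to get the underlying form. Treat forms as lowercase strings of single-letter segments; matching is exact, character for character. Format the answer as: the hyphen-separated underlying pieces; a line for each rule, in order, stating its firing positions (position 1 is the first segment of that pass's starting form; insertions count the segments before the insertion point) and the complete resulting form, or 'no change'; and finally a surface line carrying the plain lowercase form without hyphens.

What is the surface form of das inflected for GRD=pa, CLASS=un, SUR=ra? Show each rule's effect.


underlying: das-ta-ef-vi
1. f -> v, t -> d / _ Z: fires at position(s) 7: dastaevvi
surface: dastaevvi
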